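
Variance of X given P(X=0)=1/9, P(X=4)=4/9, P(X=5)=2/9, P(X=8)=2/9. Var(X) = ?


E[X] = 14/3, E[X^2] = 242/9
Var(X) = E[X^2] - (E[X])^2 = 242/9 - (14/3)^2 = 46/9

46/9


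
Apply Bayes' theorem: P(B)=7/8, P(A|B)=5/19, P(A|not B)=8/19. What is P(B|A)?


P(A) = P(A|B)P(B) + P(A|B')P(B') = 5/19*7/8 + 8/19*1/8 = 43/152
P(B|A) = P(A|B)P(B)/P(A) = (35/152)/(43/152) = 35/43

35/43


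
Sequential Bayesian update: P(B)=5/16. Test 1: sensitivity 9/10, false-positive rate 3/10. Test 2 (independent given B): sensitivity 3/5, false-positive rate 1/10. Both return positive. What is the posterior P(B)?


After test 1: P(+) = 9/10*5/16 + 3/10*11/16 = 39/80
P(B|+) = (9/32)/(39/80) = 15/26
After test 2 (use post1 as new prior): P(+) = 3/5*15/26 + 1/10*11/26 = 101/260
P(B|+,+) = (9/26)/(101/260) = 90/101

90/101


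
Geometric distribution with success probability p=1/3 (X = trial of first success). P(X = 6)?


P(X=6) = (1-p)^5 * p = (2/3)^5 * 1/3
= 32/243 * 1/3 = 32/729

32/729


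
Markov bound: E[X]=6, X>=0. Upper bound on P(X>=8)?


Markov: P(X >= a) <= E[X]/a
P(X >= 8) <= 6/8 = 3/4

3/4


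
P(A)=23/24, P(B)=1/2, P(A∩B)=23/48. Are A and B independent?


P(A)*P(B) = 23/24*1/2 = 23/48
P(A∩B) = 23/48, which equals P(A)P(B), so independent

Yes, A and B are independent


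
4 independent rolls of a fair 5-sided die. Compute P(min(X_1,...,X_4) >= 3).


P(min >= 3) = P(all X_i >= 3) = (P(X_1 >= 3))^4
= (3/5)^4 = 81/625

81/625


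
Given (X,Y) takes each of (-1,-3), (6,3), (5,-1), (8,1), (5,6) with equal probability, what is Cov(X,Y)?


E[X]=23/5, E[Y]=6/5, E[XY]=54/5
Cov(X,Y) = E[XY] - E[X]E[Y] = 54/5 - 23/5*6/5 = 132/25

132/25


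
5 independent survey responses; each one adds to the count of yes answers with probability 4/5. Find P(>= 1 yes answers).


P(at least one) = 1 - P(none)
P(none) = (1 - 4/5)^5 = (1/5)^5 = 1/3125
P(at least one) = 1 - 1/3125 = 3124/3125

3124/3125


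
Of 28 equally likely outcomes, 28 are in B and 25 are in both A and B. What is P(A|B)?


P(A|B) = P(A∩B)/P(B) = (25/28)/(28/28) = 25/28

25/28


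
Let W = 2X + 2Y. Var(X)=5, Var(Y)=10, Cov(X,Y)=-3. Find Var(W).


Var(2X + 2Y) = 2^2*Var(X) + 2^2*Var(Y) + 2*2*2*Cov(X,Y)
= 4*5 + 4*10 + 8*(-3)
= 20 + 40 - 24 = 36

36


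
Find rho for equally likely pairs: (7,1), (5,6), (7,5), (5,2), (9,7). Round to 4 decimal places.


Cov(X,Y) = 1.2800, Var(X) = 2.2400, Var(Y) = 5.3600
rho = Cov/(sqrt(VarX)*sqrt(VarY)) = 0.3694

0.3694


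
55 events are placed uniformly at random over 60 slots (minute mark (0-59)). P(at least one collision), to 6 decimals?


P(all different) = prod((60-i)/60 for i=0..54) = 0.000000
P(at least one match) = 1 - 0.000000 = 1.000000

1.000000


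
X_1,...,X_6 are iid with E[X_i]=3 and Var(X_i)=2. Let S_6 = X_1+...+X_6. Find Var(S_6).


By independence, Var(S_n) = n*Var(X_1) = 6*2 = 12

12


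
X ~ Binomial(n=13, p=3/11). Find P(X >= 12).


P(X>=12) = P(X=12) + P(X=13)
= 55269864/34522712143931 + 1594323/34522712143931
= 56864187/34522712143931

56864187/34522712143931


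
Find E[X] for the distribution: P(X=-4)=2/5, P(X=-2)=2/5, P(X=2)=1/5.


E[X] = sum(x * P(x))
= -4*2/5 - 2*2/5 + 2*1/5
= -2

-2


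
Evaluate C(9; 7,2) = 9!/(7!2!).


9! = 362880
Denominator: 7!=5040 * 2!=2
Coefficient = 362880 / 10080 = 36

36


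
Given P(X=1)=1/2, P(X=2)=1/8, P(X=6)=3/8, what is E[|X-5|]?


E[|X-5|] = sum(g(x)*P(x))
= 4*1/2 + 3*1/8 + 1*3/8
= 11/4

11/4


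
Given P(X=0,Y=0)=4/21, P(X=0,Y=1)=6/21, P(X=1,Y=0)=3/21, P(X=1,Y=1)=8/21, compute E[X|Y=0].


P(Y=0) = 7/21
E[X|Y=0] = (0*4 + 1*3)/7 = 3/7

3/7


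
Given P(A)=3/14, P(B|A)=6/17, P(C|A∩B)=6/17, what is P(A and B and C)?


P(A∩B∩C) = P(A) * P(B|A) * P(C|A∩B)
= 3/14 * 6/17 * 6/17
= 9/119 * 6/17 = 54/2023

54/2023


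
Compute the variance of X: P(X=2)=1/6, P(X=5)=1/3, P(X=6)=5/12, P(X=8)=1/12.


E[X] = 31/6, E[X^2] = 88/3
Var(X) = E[X^2] - (E[X])^2 = 88/3 - (31/6)^2 = 95/36

95/36


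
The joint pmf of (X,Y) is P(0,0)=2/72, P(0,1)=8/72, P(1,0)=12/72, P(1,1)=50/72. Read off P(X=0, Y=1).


Read from table: P(X=0, Y=1) = 8/72 = 1/9

1/9


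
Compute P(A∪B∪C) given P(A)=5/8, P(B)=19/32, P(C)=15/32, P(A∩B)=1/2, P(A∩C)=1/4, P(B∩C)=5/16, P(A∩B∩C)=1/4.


P(A∪B∪C) = P(A)+P(B)+P(C) - P(AB)-P(AC)-P(BC) + P(ABC)
= 5/8+19/32+15/32 - 1/2-1/4-5/16 + 1/4
= 7/8

7/8


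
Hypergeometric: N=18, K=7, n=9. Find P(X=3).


P(X=3) = C(7,3)*C(11,6) / C(18,9)
= 35*462 / 48620
= 16170/48620 = 147/442

147/442


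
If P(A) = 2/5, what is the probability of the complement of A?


P(A') = 1 - P(A) = 1 - 2/5 = 3/5

3/5


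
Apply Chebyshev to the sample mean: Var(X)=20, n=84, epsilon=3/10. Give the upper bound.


Var(Xbar) = Var(X)/n = 20/84
Chebyshev: P(|Xbar-mu| >= 3/10) <= Var(Xbar)/(3/10)^2 = (5/21)/(9/100) = 500/189
Bound exceeds 1, so trivial bound: 1

1


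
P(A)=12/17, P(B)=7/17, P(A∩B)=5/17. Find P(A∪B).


P(A∪B) = P(A) + P(B) - P(A∩B)
= 12/17 + 7/17 - 5/17 = 14/17

14/17


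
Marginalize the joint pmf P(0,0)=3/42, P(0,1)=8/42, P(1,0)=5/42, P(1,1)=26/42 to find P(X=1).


P(X=1) = P(1,0)+P(1,1) = 5/42 + 26/42 = 31/42

31/42


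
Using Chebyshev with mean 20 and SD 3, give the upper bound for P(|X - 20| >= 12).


k = 12/3 = 4
Chebyshev: P(|X-mu| >= k*sigma) <= 1/k^2 = 1/4^2 = 1/16

1/16


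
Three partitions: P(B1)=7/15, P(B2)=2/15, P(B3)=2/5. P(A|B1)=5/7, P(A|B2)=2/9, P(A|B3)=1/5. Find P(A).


P(A) = P(A|B1)P(B1) + P(A|B2)P(B2) + P(A|B3)P(B3)
= 5/7*7/15 + 2/9*2/15 + 1/5*2/5
= 1/3 + 4/135 + 2/25 = 299/675

299/675


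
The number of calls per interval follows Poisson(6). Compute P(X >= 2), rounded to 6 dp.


P(X>=2) = 1 - P(X<=1) = 1 - (e^(-6)*6^0/0! + e^(-6)*6^1/1!)
≈ 1 - (0.0024787522 + 0.0148725131)
= 1 - 0.0173512653 = 0.9826487347
≈ 0.982649

0.982649


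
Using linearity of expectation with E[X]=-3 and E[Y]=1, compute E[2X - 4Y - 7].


E[2X - 4Y - 7] = 2*E[X] - 4*E[Y] - 7
= (2)*(-3) + (-4)*(1) + (-7)
= -6 - 4 - 7 = -17

-17


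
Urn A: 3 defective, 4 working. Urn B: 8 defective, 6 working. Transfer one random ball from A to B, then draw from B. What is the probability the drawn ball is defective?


P(transfer defective) = 3/7; P(transfer working) = 4/7
If defective transferred: Urn II has 9 defective of 15, so P(defective|defective moved) = 3/5
If working transferred: Urn II has 8 defective of 15, so P(defective|working moved) = 8/15
By total probability: P(defective) = 3/7*3/5 + 4/7*8/15 = 59/105

59/105


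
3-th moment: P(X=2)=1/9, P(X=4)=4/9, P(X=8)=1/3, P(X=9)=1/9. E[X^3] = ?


E[X^3] = sum(x^3 * P(x))
= 8*1/9 + 64*4/9 + 512*1/3 + 729*1/9
= 281

281


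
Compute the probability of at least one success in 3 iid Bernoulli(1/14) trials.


P(at least one) = 1 - P(none)
P(none) = (1 - 1/14)^3 = (13/14)^3 = 2197/2744
P(at least one) = 1 - 2197/2744 = 547/2744

547/2744


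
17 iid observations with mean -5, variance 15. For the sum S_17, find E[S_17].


E[S_n] = n*E[X_1] = 17*-5 = -85

-85


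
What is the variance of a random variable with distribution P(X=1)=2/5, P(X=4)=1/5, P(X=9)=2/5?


E[X] = 24/5, E[X^2] = 36
Var(X) = E[X^2] - (E[X])^2 = 36 - (24/5)^2 = 324/25

324/25


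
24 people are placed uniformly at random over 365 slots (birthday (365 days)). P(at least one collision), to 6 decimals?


P(all different) = prod((365-i)/365 for i=0..23) = 0.461656
P(at least one match) = 1 - 0.461656 = 0.538344

0.538344


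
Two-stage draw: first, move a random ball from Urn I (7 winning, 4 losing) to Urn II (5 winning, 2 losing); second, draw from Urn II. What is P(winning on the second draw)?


P(transfer winning) = 7/11; P(transfer losing) = 4/11
If winning transferred: Urn II has 6 winning of 8, so P(winning|winning moved) = 3/4
If losing transferred: Urn II has 5 winning of 8, so P(winning|losing moved) = 5/8
By total probability: P(winning) = 7/11*3/4 + 4/11*5/8 = 31/44

31/44


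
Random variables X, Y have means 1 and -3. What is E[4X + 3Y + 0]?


E[4X + 3Y + 0] = 4*E[X] + 3*E[Y] + 0
= (4)*(1) + (3)*(-3) + (0)
= 4 - 9 + 0 = -5

-5


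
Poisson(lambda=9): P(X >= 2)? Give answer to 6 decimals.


P(X>=2) = 1 - P(X<=1) = 1 - (e^(-9)*9^0/0! + e^(-9)*9^1/1!)
≈ 1 - (0.0001234098 + 0.0011106882)
= 1 - 0.0012340980 = 0.9987659020
≈ 0.998766

0.998766


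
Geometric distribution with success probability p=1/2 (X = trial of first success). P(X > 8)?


P(X > 8) = P(first 8 trials all fail) = (1-p)^8 = (1/2)^8 = 1/256

1/256


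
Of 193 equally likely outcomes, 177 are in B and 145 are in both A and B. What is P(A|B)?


P(A|B) = P(A∩B)/P(B) = (145/193)/(177/193) = 145/177

145/177


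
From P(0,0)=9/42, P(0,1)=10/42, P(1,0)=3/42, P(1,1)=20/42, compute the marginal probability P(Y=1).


P(Y=1) = P(0,1)+P(1,1) = 10/42 + 20/42 = 30/42 = 5/7

5/7


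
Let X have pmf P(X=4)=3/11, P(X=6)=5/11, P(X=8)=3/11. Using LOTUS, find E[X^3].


E[X^3] = sum(g(x)*P(x))
= 64*3/11 + 216*5/11 + 512*3/11
= 2808/11

2808/11


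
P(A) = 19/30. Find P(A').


P(A') = 1 - P(A) = 1 - 19/30 = 11/30

11/30


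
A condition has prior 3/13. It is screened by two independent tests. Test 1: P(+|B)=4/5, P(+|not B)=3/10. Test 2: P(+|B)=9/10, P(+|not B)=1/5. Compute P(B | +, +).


After test 1: P(+) = 4/5*3/13 + 3/10*10/13 = 27/65
P(B|+) = (12/65)/(27/65) = 4/9
After test 2 (use post1 as new prior): P(+) = 9/10*4/9 + 1/5*5/9 = 23/45
P(B|+,+) = (2/5)/(23/45) = 18/23

18/23


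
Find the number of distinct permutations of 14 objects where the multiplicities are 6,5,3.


14! = 87178291200
Denominator: 6!=720 * 5!=120 * 3!=6
Coefficient = 87178291200 / 518400 = 168168

168168


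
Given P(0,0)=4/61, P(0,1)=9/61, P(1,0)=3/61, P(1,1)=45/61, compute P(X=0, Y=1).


Read from table: P(X=0, Y=1) = 9/61

9/61


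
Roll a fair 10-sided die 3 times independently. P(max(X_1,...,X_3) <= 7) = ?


P(max <= 7) = P(all X_i <= 7) = (P(X_1 <= 7))^3
= (7/10)^3 = 343/1000

343/1000


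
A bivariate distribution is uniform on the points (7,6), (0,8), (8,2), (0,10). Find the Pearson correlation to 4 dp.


Cov(X,Y) = -9.8750, Var(X) = 14.1875, Var(Y) = 8.7500
rho = Cov/(sqrt(VarX)*sqrt(VarY)) = -0.8863

-0.8863


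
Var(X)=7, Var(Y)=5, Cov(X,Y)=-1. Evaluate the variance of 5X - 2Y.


Var(5X - 2Y) = 5^2*Var(X) + (-2)^2*Var(Y) + 2*5*(-2)*Cov(X,Y)
= 25*7 + 4*5 - 20*(-1)
= 175 + 20 + 20 = 215

215


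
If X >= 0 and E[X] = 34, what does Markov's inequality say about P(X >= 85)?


Markov: P(X >= a) <= E[X]/a
P(X >= 85) <= 34/85 = 2/5

2/5


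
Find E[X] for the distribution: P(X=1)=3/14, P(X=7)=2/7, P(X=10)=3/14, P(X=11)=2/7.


E[X] = sum(x * P(x))
= 1*3/14 + 7*2/7 + 10*3/14 + 11*2/7
= 15/2

15/2


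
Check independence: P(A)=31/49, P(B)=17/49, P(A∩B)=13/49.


P(A)*P(B) = 31/49*17/49 = 527/2401
P(A∩B) = 13/49 != 527/2401, so not independent

No, A and B are not independent


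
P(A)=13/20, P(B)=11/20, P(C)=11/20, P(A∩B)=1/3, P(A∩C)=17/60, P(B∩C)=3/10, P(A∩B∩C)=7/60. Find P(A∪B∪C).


P(A∪B∪C) = P(A)+P(B)+P(C) - P(AB)-P(AC)-P(BC) + P(ABC)
= 13/20+11/20+11/20 - 1/3-17/60-3/10 + 7/60
= 19/20

19/20


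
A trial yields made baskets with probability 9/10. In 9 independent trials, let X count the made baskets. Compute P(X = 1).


P(X=1) = C(9,1) * p^1 * (1-p)^8
= 9 * 9/10 * 1/100000000
= 81/1000000000

81/1000000000


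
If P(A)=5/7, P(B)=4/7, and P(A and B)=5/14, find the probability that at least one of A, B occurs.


P(A∪B) = P(A) + P(B) - P(A∩B)
= 5/7 + 4/7 - 5/14 = 13/14

13/14


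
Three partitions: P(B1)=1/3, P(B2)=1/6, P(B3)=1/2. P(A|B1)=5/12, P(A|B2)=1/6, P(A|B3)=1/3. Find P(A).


P(A) = P(A|B1)P(B1) + P(A|B2)P(B2) + P(A|B3)P(B3)
= 5/12*1/3 + 1/6*1/6 + 1/3*1/2
= 5/36 + 1/36 + 1/6 = 1/3

1/3


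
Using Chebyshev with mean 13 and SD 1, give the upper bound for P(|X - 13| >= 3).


k = 3/1 = 3
Chebyshev: P(|X-mu| >= k*sigma) <= 1/k^2 = 1/3^2 = 1/9

1/9


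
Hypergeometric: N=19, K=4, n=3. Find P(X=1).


P(X=1) = C(4,1)*C(15,2) / C(19,3)
= 4*105 / 969
= 420/969 = 140/323

140/323


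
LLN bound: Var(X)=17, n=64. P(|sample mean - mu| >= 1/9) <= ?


Var(Xbar) = Var(X)/n = 17/64
Chebyshev: P(|Xbar-mu| >= 1/9) <= Var(Xbar)/(1/9)^2 = (17/64)/(1/81) = 1377/64
Bound exceeds 1, so trivial bound: 1

1


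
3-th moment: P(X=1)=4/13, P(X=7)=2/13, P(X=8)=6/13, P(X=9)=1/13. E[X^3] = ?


E[X^3] = sum(x^3 * P(x))
= 1*4/13 + 343*2/13 + 512*6/13 + 729*1/13
= 4491/13

4491/13


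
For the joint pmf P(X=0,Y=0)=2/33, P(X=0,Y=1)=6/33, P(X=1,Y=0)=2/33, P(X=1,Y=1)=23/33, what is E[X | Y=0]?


P(Y=0) = 4/33
E[X|Y=0] = (0*2 + 1*2)/4 = 2/4 = 1/2

1/2


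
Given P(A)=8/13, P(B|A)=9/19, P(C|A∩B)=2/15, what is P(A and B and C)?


P(A∩B∩C) = P(A) * P(B|A) * P(C|A∩B)
= 8/13 * 9/19 * 2/15
= 72/247 * 2/15 = 48/1235

48/1235


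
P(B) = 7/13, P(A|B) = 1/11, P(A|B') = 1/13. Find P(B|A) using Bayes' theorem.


P(A) = P(A|B)P(B) + P(A|B')P(B') = 1/11*7/13 + 1/13*6/13 = 157/1859
P(B|A) = P(A|B)P(B)/P(A) = (7/143)/(157/1859) = 91/157

91/157


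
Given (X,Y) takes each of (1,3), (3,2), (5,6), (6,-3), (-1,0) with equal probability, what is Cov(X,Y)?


E[X]=14/5, E[Y]=8/5, E[XY]=21/5
Cov(X,Y) = E[XY] - E[X]E[Y] = 21/5 - 14/5*8/5 = -7/25

-7/25


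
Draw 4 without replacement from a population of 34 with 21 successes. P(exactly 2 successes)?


P(X=2) = C(21,2)*C(13,2) / C(34,4)
= 210*78 / 46376
= 16380/46376 = 4095/11594

4095/11594


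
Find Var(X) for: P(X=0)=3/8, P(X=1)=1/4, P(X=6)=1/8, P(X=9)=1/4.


E[X] = 13/4, E[X^2] = 25
Var(X) = E[X^2] - (E[X])^2 = 25 - (13/4)^2 = 231/16

231/16


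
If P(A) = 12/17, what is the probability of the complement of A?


P(A') = 1 - P(A) = 1 - 12/17 = 5/17

5/17


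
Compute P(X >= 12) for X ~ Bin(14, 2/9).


P(X>=12) = P(X=12) + P(X=13) + P(X=14)
= 18264064/22876792454961 + 802816/22876792454961 + 16384/22876792454961
= 6361088/7625597484987

6361088/7625597484987


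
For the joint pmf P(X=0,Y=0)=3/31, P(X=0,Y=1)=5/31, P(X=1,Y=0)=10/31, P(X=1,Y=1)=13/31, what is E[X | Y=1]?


P(Y=1) = 18/31
E[X|Y=1] = (0*5 + 1*13)/18 = 13/18

13/18


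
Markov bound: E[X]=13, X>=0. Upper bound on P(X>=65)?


Markov: P(X >= a) <= E[X]/a
P(X >= 65) <= 13/65 = 1/5

1/5


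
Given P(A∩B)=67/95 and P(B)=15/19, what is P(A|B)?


P(A|B) = P(A∩B)/P(B) = (67/95)/(75/95) = 67/75

67/75


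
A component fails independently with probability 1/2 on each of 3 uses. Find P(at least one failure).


P(at least one) = 1 - P(none)
P(none) = (1 - 1/2)^3 = (1/2)^3 = 1/8
P(at least one) = 1 - 1/8 = 7/8

7/8


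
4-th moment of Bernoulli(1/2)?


For Bernoulli: X in {0,1}
E[X^4] = 0^4*(1-1/2) + 1^4*1/2 = 1/2

1/2


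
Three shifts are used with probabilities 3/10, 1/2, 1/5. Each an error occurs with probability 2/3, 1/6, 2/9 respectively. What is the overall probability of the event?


P(A) = P(A|B1)P(B1) + P(A|B2)P(B2) + P(A|B3)P(B3)
= 2/3*3/10 + 1/6*1/2 + 2/9*1/5
= 1/5 + 1/12 + 2/45 = 59/180

59/180


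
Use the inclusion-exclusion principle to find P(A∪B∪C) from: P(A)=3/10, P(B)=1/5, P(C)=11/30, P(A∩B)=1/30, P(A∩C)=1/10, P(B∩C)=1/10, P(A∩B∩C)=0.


P(A∪B∪C) = P(A)+P(B)+P(C) - P(AB)-P(AC)-P(BC) + P(ABC)
= 3/10+1/5+11/30 - 1/30-1/10-1/10 + 0
= 19/30

19/30


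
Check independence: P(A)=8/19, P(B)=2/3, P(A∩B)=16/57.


P(A)*P(B) = 8/19*2/3 = 16/57
P(A∩B) = 16/57, which equals P(A)P(B), so independent

Yes, A and B are independent


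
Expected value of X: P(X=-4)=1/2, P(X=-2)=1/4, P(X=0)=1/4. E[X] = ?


E[X] = sum(x * P(x))
= -4*1/2 - 2*1/4 + 0*1/4
= -5/2

-5/2


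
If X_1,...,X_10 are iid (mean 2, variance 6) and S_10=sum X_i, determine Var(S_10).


By independence, Var(S_n) = n*Var(X_1) = 10*6 = 60

60


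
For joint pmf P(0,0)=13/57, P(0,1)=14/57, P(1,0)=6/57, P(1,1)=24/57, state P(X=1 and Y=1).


Read from table: P(X=1, Y=1) = 24/57 = 8/19

8/19


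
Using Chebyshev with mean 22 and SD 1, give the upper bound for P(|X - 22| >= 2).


k = 2/1 = 2
Chebyshev: P(|X-mu| >= k*sigma) <= 1/k^2 = 1/2^2 = 1/4

1/4


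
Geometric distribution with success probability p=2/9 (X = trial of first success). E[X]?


For geometric (trials until first success), E[X] = 1/p = 1/(2/9) = 9/2

9/2


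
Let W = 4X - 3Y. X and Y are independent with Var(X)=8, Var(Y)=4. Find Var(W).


Independence => Cov(X,Y)=0
Var(4X - 3Y) = 4^2*Var(X) + (-3)^2*Var(Y)
= 16*8 + 9*4 = 164

164


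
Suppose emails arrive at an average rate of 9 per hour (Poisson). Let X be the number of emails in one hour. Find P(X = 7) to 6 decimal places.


P(X=7) = e^(-9) * 9^7 / 7!
≈ 0.0001234098041 * 4782969 / 5040
≈ 0.117116

0.117116


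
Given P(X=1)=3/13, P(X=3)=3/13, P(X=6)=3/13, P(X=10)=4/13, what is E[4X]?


E[4X] = sum(g(x)*P(x))
= 4*3/13 + 12*3/13 + 24*3/13 + 40*4/13
= 280/13

280/13


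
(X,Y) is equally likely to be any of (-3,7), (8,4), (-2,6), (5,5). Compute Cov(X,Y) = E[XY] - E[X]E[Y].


E[X]=2, E[Y]=11/2, E[XY]=6
Cov(X,Y) = E[XY] - E[X]E[Y] = 6 - 2*11/2 = -5

-5


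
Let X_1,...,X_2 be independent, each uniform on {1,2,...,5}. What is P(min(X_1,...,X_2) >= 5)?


P(min >= 5) = P(all X_i >= 5) = (P(X_1 >= 5))^2
= (1/5)^2 = 1/25

1/25


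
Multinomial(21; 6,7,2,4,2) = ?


21! = 51090942171709440000
Denominator: 6!=720 * 7!=5040 * 2!=2 * 4!=24 * 2!=2
Coefficient = 51090942171709440000 / 348364800 = 146659312800

146659312800


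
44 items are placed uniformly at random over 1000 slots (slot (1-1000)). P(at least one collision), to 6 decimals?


P(all different) = prod((1000-i)/1000 for i=0..43) = 0.382884
P(at least one match) = 1 - 0.382884 = 0.617116

0.617116


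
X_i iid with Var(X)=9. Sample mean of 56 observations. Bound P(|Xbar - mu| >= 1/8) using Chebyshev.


Var(Xbar) = Var(X)/n = 9/56
Chebyshev: P(|Xbar-mu| >= 1/8) <= Var(Xbar)/(1/8)^2 = (9/56)/(1/64) = 72/7
Bound exceeds 1, so trivial bound: 1

1


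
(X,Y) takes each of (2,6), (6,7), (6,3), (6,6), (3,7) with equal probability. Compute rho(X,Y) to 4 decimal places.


Cov(X,Y) = -0.8800, Var(X) = 3.0400, Var(Y) = 2.1600
rho = Cov/(sqrt(VarX)*sqrt(VarY)) = -0.3434

-0.3434


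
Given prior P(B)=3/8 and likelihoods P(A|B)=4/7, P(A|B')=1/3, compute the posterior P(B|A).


P(A) = P(A|B)P(B) + P(A|B')P(B') = 4/7*3/8 + 1/3*5/8 = 71/168
P(B|A) = P(A|B)P(B)/P(A) = (3/14)/(71/168) = 36/71

36/71


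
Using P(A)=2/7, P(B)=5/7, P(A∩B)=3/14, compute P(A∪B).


P(A∪B) = P(A) + P(B) - P(A∩B)
= 2/7 + 5/7 - 3/14 = 11/14

11/14


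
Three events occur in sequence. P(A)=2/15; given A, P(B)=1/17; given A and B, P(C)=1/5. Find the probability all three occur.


P(A∩B∩C) = P(A) * P(B|A) * P(C|A∩B)
= 2/15 * 1/17 * 1/5
= 2/255 * 1/5 = 2/1275

2/1275


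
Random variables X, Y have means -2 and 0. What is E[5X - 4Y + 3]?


E[5X - 4Y + 3] = 5*E[X] - 4*E[Y] + 3
= (5)*(-2) + (-4)*(0) + (3)
= -10 + 0 + 3 = -7

-7


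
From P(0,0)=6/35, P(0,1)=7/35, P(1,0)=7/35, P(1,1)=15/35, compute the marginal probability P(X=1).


P(X=1) = P(1,0)+P(1,1) = 7/35 + 15/35 = 22/35

22/35


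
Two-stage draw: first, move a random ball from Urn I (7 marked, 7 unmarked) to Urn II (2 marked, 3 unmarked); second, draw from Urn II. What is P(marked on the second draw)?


P(transfer marked) = 7/14 = 1/2; P(transfer unmarked) = 1/2
If marked transferred: Urn II has 3 marked of 6, so P(marked|marked moved) = 1/2
If unmarked transferred: Urn II has 2 marked of 6, so P(marked|unmarked moved) = 1/3
By total probability: P(marked) = 1/2*1/2 + 1/2*1/3 = 5/12

5/12


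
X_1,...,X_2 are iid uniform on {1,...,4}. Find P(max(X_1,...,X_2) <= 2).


P(max <= 2) = P(all X_i <= 2) = (P(X_1 <= 2))^2
= (2/4)^2 = (1/2)^2 = 1/4

1/4


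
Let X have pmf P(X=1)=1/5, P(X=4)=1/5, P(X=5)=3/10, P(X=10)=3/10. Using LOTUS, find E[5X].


E[5X] = sum(g(x)*P(x))
= 5*1/5 + 20*1/5 + 25*3/10 + 50*3/10
= 55/2

55/2


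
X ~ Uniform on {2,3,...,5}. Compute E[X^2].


E[X^2] = (1/4) * sum(x^2 for x=2..5)
= 54/4 = 27/2

27/2


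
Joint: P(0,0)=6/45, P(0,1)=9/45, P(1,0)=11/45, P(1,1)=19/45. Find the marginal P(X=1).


P(X=1) = P(1,0)+P(1,1) = 11/45 + 19/45 = 30/45 = 2/3

2/3


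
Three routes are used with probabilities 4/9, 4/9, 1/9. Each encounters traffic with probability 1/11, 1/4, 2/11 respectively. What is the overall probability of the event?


P(A) = P(A|B1)P(B1) + P(A|B2)P(B2) + P(A|B3)P(B3)
= 1/11*4/9 + 1/4*4/9 + 2/11*1/9
= 4/99 + 1/9 + 2/99 = 17/99

17/99


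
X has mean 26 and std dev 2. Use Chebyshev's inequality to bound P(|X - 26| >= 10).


k = 10/2 = 5
Chebyshev: P(|X-mu| >= k*sigma) <= 1/k^2 = 1/5^2 = 1/25

1/25


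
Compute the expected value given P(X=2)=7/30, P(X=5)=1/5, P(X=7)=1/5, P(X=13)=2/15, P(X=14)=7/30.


E[X] = sum(x * P(x))
= 2*7/30 + 5*1/5 + 7*1/5 + 13*2/15 + 14*7/30
= 118/15

118/15


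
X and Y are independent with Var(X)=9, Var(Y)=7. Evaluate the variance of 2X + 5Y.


Independence => Cov(X,Y)=0
Var(2X + 5Y) = 2^2*Var(X) + 5^2*Var(Y)
= 4*9 + 25*7 = 211

211


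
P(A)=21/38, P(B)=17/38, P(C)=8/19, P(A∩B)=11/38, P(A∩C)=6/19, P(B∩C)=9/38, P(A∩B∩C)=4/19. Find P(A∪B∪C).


P(A∪B∪C) = P(A)+P(B)+P(C) - P(AB)-P(AC)-P(BC) + P(ABC)
= 21/38+17/38+8/19 - 11/38-6/19-9/38 + 4/19
= 15/19

15/19


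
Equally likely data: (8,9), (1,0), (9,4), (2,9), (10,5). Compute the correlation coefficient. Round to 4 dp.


Cov(X,Y) = 2.8000, Var(X) = 14.0000, Var(Y) = 11.4400
rho = Cov/(sqrt(VarX)*sqrt(VarY)) = 0.2212

0.2212


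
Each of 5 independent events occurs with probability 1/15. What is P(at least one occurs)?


P(at least one) = 1 - P(none)
P(none) = (1 - 1/15)^5 = (14/15)^5 = 537824/759375
P(at least one) = 1 - 537824/759375 = 221551/759375

221551/759375


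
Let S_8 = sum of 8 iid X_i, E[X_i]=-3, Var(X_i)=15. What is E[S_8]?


E[S_n] = n*E[X_1] = 8*-3 = -24

-24


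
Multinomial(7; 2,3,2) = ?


7! = 5040
Denominator: 2!=2 * 3!=6 * 2!=2
Coefficient = 5040 / 24 = 210

210


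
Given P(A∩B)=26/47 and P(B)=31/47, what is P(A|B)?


P(A|B) = P(A∩B)/P(B) = (26/47)/(31/47) = 26/31

26/31


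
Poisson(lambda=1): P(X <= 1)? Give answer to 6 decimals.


P(X<=1) = e^(-1)*1^0/0! + e^(-1)*1^1/1!
≈ 0.3678794412 + 0.3678794412
= 0.7357588824
≈ 0.735759

0.735759


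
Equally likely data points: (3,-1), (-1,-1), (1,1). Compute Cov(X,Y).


E[X]=1, E[Y]=-1/3, E[XY]=-1/3
Cov(X,Y) = E[XY] - E[X]E[Y] = -1/3 - 1*-1/3 = 0

0


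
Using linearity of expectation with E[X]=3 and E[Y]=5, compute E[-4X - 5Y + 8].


E[-4X - 5Y + 8] = -4*E[X] - 5*E[Y] + 8
= (-4)*(3) + (-5)*(5) + (8)
= -12 - 25 + 8 = -29

-29


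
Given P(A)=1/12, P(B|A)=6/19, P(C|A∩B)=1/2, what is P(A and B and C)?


P(A∩B∩C) = P(A) * P(B|A) * P(C|A∩B)
= 1/12 * 6/19 * 1/2
= 1/38 * 1/2 = 1/76

1/76


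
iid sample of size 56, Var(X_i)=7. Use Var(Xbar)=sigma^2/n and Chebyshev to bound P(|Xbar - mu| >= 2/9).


Var(Xbar) = Var(X)/n = 7/56
Chebyshev: P(|Xbar-mu| >= 2/9) <= Var(Xbar)/(2/9)^2 = (1/8)/(4/81) = 81/32
Bound exceeds 1, so trivial bound: 1

1


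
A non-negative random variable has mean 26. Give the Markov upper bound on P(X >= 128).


Markov: P(X >= a) <= E[X]/a
P(X >= 128) <= 26/128 = 13/64

13/64


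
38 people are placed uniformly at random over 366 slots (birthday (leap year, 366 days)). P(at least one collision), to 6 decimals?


P(all different) = prod((366-i)/366 for i=0..37) = 0.136703
P(at least one match) = 1 - 0.136703 = 0.863297

0.863297


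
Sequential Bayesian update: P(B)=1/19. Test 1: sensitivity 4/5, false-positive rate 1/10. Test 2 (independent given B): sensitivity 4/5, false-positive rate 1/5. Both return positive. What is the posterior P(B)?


After test 1: P(+) = 4/5*1/19 + 1/10*18/19 = 13/95
P(B|+) = (4/95)/(13/95) = 4/13
After test 2 (use post1 as new prior): P(+) = 4/5*4/13 + 1/5*9/13 = 5/13
P(B|+,+) = (16/65)/(5/13) = 16/25

16/25


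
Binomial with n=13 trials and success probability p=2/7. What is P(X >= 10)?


P(X>=10) = P(X=10) + P(X=11) + P(X=12) + P(X=13)
= 36608000/96889010407 + 3993600/96889010407 + 266240/96889010407 + 8192/96889010407
= 40876032/96889010407

40876032/96889010407


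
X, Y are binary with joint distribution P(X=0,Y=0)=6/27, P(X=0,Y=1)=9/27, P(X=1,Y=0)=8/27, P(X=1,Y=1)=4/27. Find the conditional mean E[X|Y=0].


P(Y=0) = 14/27
E[X|Y=0] = (0*6 + 1*8)/14 = 8/14 = 4/7

4/7


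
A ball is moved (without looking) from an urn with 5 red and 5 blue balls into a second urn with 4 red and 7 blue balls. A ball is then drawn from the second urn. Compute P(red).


P(transfer red) = 5/10 = 1/2; P(transfer blue) = 1/2
If red transferred: Urn II has 5 red of 12, so P(red|red moved) = 5/12
If blue transferred: Urn II has 4 red of 12, so P(red|blue moved) = 1/3
By total probability: P(red) = 1/2*5/12 + 1/2*1/3 = 3/8

3/8


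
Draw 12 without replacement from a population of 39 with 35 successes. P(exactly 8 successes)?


P(X=8) = C(35,8)*C(4,4) / C(39,12)
= 23535820*1 / 3910797436
= 23535820/3910797436 = 55/9139

55/9139


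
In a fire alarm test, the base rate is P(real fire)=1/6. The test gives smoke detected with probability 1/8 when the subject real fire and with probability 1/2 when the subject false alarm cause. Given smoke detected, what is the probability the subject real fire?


P(A) = P(A|B)P(B) + P(A|B')P(B') = 1/8*1/6 + 1/2*5/6 = 7/16
P(B|A) = P(A|B)P(B)/P(A) = (1/48)/(7/16) = 1/21

1/21


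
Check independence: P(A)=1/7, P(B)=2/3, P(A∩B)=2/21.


P(A)*P(B) = 1/7*2/3 = 2/21
P(A∩B) = 2/21, which equals P(A)P(B), so independent

Yes, A and B are independent


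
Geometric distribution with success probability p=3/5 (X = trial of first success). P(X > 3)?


P(X > 3) = P(first 3 trials all fail) = (1-p)^3 = (2/5)^3 = 8/125

8/125


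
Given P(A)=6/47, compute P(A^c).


P(A') = 1 - P(A) = 1 - 6/47 = 41/47

41/47


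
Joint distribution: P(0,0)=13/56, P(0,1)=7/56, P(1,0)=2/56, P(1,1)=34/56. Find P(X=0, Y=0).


Read from table: P(X=0, Y=0) = 13/56

13/56


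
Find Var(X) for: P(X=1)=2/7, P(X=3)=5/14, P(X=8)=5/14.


E[X] = 59/14, E[X^2] = 369/14
Var(X) = E[X^2] - (E[X])^2 = 369/14 - (59/14)^2 = 1685/196

1685/196


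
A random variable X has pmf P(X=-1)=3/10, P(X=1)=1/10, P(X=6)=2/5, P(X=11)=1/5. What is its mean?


E[X] = sum(x * P(x))
= -1*3/10 + 1*1/10 + 6*2/5 + 11*1/5
= 22/5

22/5


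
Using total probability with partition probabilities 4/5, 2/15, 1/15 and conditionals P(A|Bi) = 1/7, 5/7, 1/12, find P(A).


P(A) = P(A|B1)P(B1) + P(A|B2)P(B2) + P(A|B3)P(B3)
= 1/7*4/5 + 5/7*2/15 + 1/12*1/15
= 4/35 + 2/21 + 1/180 = 271/1260

271/1260


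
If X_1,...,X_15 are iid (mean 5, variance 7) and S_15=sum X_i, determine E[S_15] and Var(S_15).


E[S_n] = n*mu = 15*5 = 75
Var(S_n) = n*sigma^2 = 15*7 = 105

E[S_15]=75, Var(S_15)=105


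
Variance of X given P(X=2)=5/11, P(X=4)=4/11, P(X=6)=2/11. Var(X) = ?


E[X] = 38/11, E[X^2] = 156/11
Var(X) = E[X^2] - (E[X])^2 = 156/11 - (38/11)^2 = 272/121

272/121


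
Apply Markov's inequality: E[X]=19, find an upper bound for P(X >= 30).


Markov: P(X >= a) <= E[X]/a
P(X >= 30) <= 19/30

19/30


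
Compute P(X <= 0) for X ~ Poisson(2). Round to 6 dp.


P(X<=0) = e^(-2)*2^0/0!
≈ 0.1353352832
≈ 0.135335

0.135335


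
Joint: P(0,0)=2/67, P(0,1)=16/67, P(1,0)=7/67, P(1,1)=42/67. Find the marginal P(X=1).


P(X=1) = P(1,0)+P(1,1) = 7/67 + 42/67 = 49/67

49/67


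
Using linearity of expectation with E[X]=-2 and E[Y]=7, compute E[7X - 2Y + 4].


E[7X - 2Y + 4] = 7*E[X] - 2*E[Y] + 4
= (7)*(-2) + (-2)*(7) + (4)
= -14 - 14 + 4 = -24

-24


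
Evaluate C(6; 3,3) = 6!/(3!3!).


6! = 720
Denominator: 3!=6 * 3!=6
Coefficient = 720 / 36 = 20

20


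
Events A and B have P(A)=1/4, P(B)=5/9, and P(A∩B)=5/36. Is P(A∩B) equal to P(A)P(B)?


P(A)*P(B) = 1/4*5/9 = 5/36
P(A∩B) = 5/36, which equals P(A)P(B), so independent

Yes, A and B are independent


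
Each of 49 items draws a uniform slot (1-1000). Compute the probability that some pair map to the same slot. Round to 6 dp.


P(all different) = prod((1000-i)/1000 for i=0..48) = 0.302557
P(at least one match) = 1 - 0.302557 = 0.697443

0.697443


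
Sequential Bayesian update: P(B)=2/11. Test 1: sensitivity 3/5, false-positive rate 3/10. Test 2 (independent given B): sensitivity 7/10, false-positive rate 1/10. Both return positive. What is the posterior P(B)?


After test 1: P(+) = 3/5*2/11 + 3/10*9/11 = 39/110
P(B|+) = (6/55)/(39/110) = 4/13
After test 2 (use post1 as new prior): P(+) = 7/10*4/13 + 1/10*9/13 = 37/130
P(B|+,+) = (14/65)/(37/130) = 28/37

28/37


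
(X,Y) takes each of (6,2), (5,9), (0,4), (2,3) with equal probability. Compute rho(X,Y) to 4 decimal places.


Cov(X,Y) = 1.1250, Var(X) = 5.6875, Var(Y) = 7.2500
rho = Cov/(sqrt(VarX)*sqrt(VarY)) = 0.1752

0.1752


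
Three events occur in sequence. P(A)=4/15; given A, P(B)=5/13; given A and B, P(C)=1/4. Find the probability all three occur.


P(A∩B∩C) = P(A) * P(B|A) * P(C|A∩B)
= 4/15 * 5/13 * 1/4
= 4/39 * 1/4 = 1/39

1/39


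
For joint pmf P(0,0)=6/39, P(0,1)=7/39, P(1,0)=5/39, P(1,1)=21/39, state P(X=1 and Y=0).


Read from table: P(X=1, Y=0) = 5/39

5/39


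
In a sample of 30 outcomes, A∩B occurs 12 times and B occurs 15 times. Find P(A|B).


P(A|B) = P(A∩B)/P(B) = (12/30)/(15/30) = 12/15 = 4/5

4/5


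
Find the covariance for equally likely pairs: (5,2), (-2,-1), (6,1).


E[X]=3, E[Y]=2/3, E[XY]=6
Cov(X,Y) = E[XY] - E[X]E[Y] = 6 - 3*2/3 = 4

4


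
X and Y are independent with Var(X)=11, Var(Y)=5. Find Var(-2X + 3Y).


Independence => Cov(X,Y)=0
Var(-2X + 3Y) = (-2)^2*Var(X) + 3^2*Var(Y)
= 4*11 + 9*5 = 89

89


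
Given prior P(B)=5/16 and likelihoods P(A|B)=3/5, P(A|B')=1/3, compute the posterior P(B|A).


P(A) = P(A|B)P(B) + P(A|B')P(B') = 3/5*5/16 + 1/3*11/16 = 5/12
P(B|A) = P(A|B)P(B)/P(A) = (3/16)/(5/12) = 9/20

9/20


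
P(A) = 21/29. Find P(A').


P(A') = 1 - P(A) = 1 - 21/29 = 8/29

8/29


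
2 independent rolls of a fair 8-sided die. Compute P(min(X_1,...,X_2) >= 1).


P(min >= 1) = P(all X_i >= 1) = (P(X_1 >= 1))^2
= (8/8)^2 = 1^2 = 1

1


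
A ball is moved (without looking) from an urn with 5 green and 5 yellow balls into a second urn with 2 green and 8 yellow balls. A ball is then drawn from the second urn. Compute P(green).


P(transfer green) = 5/10 = 1/2; P(transfer yellow) = 1/2
If green transferred: Urn II has 3 green of 11, so P(green|green moved) = 3/11
If yellow transferred: Urn II has 2 green of 11, so P(green|yellow moved) = 2/11
By total probability: P(green) = 1/2*3/11 + 1/2*2/11 = 5/22

5/22


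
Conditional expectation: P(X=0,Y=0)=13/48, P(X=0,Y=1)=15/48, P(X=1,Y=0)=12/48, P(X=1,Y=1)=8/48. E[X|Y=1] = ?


P(Y=1) = 23/48
E[X|Y=1] = (0*15 + 1*8)/23 = 8/23

8/23


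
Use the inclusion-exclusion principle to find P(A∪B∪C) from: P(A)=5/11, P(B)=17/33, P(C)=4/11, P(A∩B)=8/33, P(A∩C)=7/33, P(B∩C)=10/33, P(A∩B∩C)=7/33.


P(A∪B∪C) = P(A)+P(B)+P(C) - P(AB)-P(AC)-P(BC) + P(ABC)
= 5/11+17/33+4/11 - 8/33-7/33-10/33 + 7/33
= 26/33

26/33


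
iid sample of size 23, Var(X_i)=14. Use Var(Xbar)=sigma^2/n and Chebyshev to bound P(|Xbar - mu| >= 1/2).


Var(Xbar) = Var(X)/n = 14/23
Chebyshev: P(|Xbar-mu| >= 1/2) <= Var(Xbar)/(1/2)^2 = (14/23)/(1/4) = 56/23
Bound exceeds 1, so trivial bound: 1

1


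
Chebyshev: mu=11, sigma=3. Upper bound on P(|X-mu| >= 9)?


k = 9/3 = 3
Chebyshev: P(|X-mu| >= k*sigma) <= 1/k^2 = 1/3^2 = 1/9

1/9


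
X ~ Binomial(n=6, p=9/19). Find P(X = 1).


P(X=1) = C(6,1) * p^1 * (1-p)^5
= 6 * 9/19 * 100000/2476099
= 5400000/47045881

5400000/47045881


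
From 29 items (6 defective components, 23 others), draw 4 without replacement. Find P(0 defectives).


P(X=0) = C(6,0)*C(23,4) / C(29,4)
= 1*8855 / 23751
= 8855/23751 = 1265/3393

1265/3393


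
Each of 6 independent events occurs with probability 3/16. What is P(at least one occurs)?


P(at least one) = 1 - P(none)
P(none) = (1 - 3/16)^6 = (13/16)^6 = 4826809/16777216
P(at least one) = 1 - 4826809/16777216 = 11950407/16777216

11950407/16777216


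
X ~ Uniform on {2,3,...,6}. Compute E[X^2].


E[X^2] = (1/5) * sum(x^2 for x=2..6)
= 90/5 = 18

18


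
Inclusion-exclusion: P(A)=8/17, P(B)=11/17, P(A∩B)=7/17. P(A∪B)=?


P(A∪B) = P(A) + P(B) - P(A∩B)
= 8/17 + 11/17 - 7/17 = 12/17

12/17


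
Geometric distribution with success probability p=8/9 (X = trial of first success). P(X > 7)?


P(X > 7) = P(first 7 trials all fail) = (1-p)^7 = (1/9)^7 = 1/4782969

1/4782969


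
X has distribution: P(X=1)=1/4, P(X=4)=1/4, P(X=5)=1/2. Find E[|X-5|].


E[|X-5|] = sum(g(x)*P(x))
= 4*1/4 + 1*1/4 + 0*1/2
= 5/4

5/4


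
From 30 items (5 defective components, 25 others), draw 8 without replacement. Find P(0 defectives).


P(X=0) = C(5,0)*C(25,8) / C(30,8)
= 1*1081575 / 5852925
= 1081575/5852925 = 209/1131

209/1131


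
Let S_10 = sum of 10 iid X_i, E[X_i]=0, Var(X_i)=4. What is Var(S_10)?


By independence, Var(S_n) = n*Var(X_1) = 10*4 = 40

40


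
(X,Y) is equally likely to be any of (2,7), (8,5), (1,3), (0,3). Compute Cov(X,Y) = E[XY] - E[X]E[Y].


E[X]=11/4, E[Y]=9/2, E[XY]=57/4
Cov(X,Y) = E[XY] - E[X]E[Y] = 57/4 - 11/4*9/2 = 15/8

15/8


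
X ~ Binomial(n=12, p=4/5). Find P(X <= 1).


P(X<=1) = P(X=0) + P(X=1)
= 1/244140625 + 48/244140625
= 49/244140625

49/244140625


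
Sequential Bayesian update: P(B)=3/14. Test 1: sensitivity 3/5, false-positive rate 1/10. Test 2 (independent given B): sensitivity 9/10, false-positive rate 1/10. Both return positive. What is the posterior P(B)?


After test 1: P(+) = 3/5*3/14 + 1/10*11/14 = 29/140
P(B|+) = (9/70)/(29/140) = 18/29
After test 2 (use post1 as new prior): P(+) = 9/10*18/29 + 1/10*11/29 = 173/290
P(B|+,+) = (81/145)/(173/290) = 162/173

162/173


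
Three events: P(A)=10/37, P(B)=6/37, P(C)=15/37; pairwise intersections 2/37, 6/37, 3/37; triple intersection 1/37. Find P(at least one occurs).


P(A∪B∪C) = P(A)+P(B)+P(C) - P(AB)-P(AC)-P(BC) + P(ABC)
= 10/37+6/37+15/37 - 2/37-6/37-3/37 + 1/37
= 21/37

21/37


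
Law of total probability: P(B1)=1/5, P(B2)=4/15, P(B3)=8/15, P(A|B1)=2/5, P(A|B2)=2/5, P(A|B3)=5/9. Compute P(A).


P(A) = P(A|B1)P(B1) + P(A|B2)P(B2) + P(A|B3)P(B3)
= 2/5*1/5 + 2/5*4/15 + 5/9*8/15
= 2/25 + 8/75 + 8/27 = 326/675

326/675


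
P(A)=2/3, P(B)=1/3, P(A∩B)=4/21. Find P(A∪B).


P(A∪B) = P(A) + P(B) - P(A∩B)
= 2/3 + 1/3 - 4/21 = 17/21

17/21


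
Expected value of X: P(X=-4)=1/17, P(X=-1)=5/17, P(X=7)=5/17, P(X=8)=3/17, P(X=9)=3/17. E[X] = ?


E[X] = sum(x * P(x))
= -4*1/17 - 1*5/17 + 7*5/17 + 8*3/17 + 9*3/17
= 77/17

77/17


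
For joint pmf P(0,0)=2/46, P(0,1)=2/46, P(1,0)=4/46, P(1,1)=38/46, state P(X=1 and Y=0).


Read from table: P(X=1, Y=0) = 4/46 = 2/23

2/23


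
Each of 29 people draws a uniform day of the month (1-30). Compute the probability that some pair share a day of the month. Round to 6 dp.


P(all different) = prod((30-i)/30 for i=0..28) = 0.000000
P(at least one match) = 1 - 0.000000 = 1.000000

1.000000


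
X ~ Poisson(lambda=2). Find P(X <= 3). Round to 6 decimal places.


P(X<=3) = e^(-2)*2^0/0! + e^(-2)*2^1/1! + e^(-2)*2^2/2! + e^(-2)*2^3/3!
≈ 0.1353352832 + 0.2706705665 + 0.2706705665 + 0.1804470443
= 0.8571234605
≈ 0.857123

0.857123


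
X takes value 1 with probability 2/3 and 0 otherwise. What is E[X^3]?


For Bernoulli: X in {0,1}
E[X^3] = 0^3*(1-2/3) + 1^3*2/3 = 2/3

2/3


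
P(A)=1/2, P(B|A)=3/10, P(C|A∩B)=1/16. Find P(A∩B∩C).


P(A∩B∩C) = P(A) * P(B|A) * P(C|A∩B)
= 1/2 * 3/10 * 1/16
= 3/20 * 1/16 = 3/320

3/320


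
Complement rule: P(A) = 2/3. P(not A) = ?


P(A') = 1 - P(A) = 1 - 2/3 = 1/3

1/3


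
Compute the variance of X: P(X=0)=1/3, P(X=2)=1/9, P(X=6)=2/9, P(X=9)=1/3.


E[X] = 41/9, E[X^2] = 319/9
Var(X) = E[X^2] - (E[X])^2 = 319/9 - (41/9)^2 = 1190/81

1190/81


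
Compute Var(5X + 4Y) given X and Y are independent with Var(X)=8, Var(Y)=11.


Independence => Cov(X,Y)=0
Var(5X + 4Y) = 5^2*Var(X) + 4^2*Var(Y)
= 25*8 + 16*11 = 376

376


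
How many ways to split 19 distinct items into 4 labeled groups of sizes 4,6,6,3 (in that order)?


19! = 121645100408832000
Denominator: 4!=24 * 6!=720 * 6!=720 * 3!=6
Coefficient = 121645100408832000 / 74649600 = 1629547920

1629547920


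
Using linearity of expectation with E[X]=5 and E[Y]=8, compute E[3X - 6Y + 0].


E[3X - 6Y + 0] = 3*E[X] - 6*E[Y] + 0
= (3)*(5) + (-6)*(8) + (0)
= 15 - 48 + 0 = -33

-33


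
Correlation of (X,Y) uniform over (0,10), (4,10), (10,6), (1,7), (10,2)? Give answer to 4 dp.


Cov(X,Y) = -9.6000, Var(X) = 18.4000, Var(Y) = 8.8000
rho = Cov/(sqrt(VarX)*sqrt(VarY)) = -0.7544

-0.7544


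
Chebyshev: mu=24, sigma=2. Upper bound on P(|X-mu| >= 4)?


k = 4/2 = 2
Chebyshev: P(|X-mu| >= k*sigma) <= 1/k^2 = 1/2^2 = 1/4

1/4


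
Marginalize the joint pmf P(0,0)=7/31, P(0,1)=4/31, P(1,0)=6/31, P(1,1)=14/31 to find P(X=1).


P(X=1) = P(1,0)+P(1,1) = 6/31 + 14/31 = 20/31

20/31


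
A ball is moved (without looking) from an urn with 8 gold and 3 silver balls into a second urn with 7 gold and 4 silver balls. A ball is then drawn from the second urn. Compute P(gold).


P(transfer gold) = 8/11; P(transfer silver) = 3/11
If gold transferred: Urn II has 8 gold of 12, so P(gold|gold moved) = 2/3
If silver transferred: Urn II has 7 gold of 12, so P(gold|silver moved) = 7/12
By total probability: P(gold) = 8/11*2/3 + 3/11*7/12 = 85/132

85/132


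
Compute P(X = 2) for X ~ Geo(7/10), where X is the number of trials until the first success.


P(X=2) = (1-p)^1 * p = (3/10)^1 * 7/10
= 3/10 * 7/10 = 21/100

21/100


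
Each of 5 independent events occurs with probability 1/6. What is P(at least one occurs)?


P(at least one) = 1 - P(none)
P(none) = (1 - 1/6)^5 = (5/6)^5 = 3125/7776
P(at least one) = 1 - 3125/7776 = 4651/7776

4651/7776


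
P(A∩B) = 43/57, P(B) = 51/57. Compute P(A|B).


P(A|B) = P(A∩B)/P(B) = (43/57)/(51/57) = 43/51

43/51


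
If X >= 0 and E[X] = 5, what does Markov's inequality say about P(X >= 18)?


Markov: P(X >= a) <= E[X]/a
P(X >= 18) <= 5/18

5/18


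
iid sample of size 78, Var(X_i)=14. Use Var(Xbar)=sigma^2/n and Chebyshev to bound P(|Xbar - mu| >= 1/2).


Var(Xbar) = Var(X)/n = 14/78
Chebyshev: P(|Xbar-mu| >= 1/2) <= Var(Xbar)/(1/2)^2 = (7/39)/(1/4) = 28/39

28/39


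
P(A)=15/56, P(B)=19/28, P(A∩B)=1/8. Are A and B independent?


P(A)*P(B) = 15/56*19/28 = 285/1568
P(A∩B) = 1/8 != 285/1568, so not independent

No, A and B are not independent


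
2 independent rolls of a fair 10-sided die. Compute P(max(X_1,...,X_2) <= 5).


P(max <= 5) = P(all X_i <= 5) = (P(X_1 <= 5))^2
= (5/10)^2 = (1/2)^2 = 1/4

1/4


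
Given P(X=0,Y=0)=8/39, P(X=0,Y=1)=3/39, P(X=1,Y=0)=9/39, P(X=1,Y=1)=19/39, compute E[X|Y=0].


P(Y=0) = 17/39
E[X|Y=0] = (0*8 + 1*9)/17 = 9/17

9/17


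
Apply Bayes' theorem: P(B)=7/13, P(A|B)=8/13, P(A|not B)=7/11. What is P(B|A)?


P(A) = P(A|B)P(B) + P(A|B')P(B') = 8/13*7/13 + 7/11*6/13 = 1162/1859
P(B|A) = P(A|B)P(B)/P(A) = (56/169)/(1162/1859) = 44/83

44/83


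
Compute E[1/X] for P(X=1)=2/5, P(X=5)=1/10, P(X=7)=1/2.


E[1/X] = sum(g(x)*P(x))
= 1*2/5 + 1/5*1/10 + 1/7*1/2
= 86/175

86/175


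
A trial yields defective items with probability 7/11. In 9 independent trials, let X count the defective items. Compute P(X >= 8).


P(X>=8) = P(X=8) + P(X=9)
= 207532836/2357947691 + 40353607/2357947691
= 247886443/2357947691

247886443/2357947691
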